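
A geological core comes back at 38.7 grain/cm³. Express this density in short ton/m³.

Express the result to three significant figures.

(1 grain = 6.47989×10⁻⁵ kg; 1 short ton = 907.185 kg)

2.76 short ton/m³

38.7 grain/cm³ × 6.47989×10⁻⁵ kg/grain ÷ 10⁻⁶ m³/cm³ = 2507.72 kg/m³
2507.72 kg/m³ ÷ 907.185 kg/short ton = 2.76429 short ton/m³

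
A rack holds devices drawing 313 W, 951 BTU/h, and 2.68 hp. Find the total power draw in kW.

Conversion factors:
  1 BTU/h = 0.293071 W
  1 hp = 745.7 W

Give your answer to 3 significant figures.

2.59 kW

313 W (already W)
951 BTU/h × 0.293071 = 278.711 W
2.68 hp × 745.7 = 1998.48 W
Total: 313 + 278.711 + 1998.48 = 2590.19 W
In kW: 2590.19 / 1000 = 2.59019 kW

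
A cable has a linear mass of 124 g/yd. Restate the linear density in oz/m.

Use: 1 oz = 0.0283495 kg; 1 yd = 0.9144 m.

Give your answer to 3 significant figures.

4.78 oz/m

124 g/yd × 0.001 kg/g ÷ 0.9144 m/yd = 0.135608 kg/m
0.135608 kg/m ÷ 0.0283495 kg/oz = 4.78344 oz/m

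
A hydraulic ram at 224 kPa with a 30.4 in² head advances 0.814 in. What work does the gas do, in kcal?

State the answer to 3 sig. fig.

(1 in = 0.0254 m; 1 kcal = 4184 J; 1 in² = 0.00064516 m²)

224 kPa → 224000 Pa
30.4 in² → 0.0196129 m²
F = P × A = 224000 × 0.0196129 = 4393.29 N
0.814 in → 0.0206756 m
W = F × d = 4393.29 × 0.0206756 = 90.8339 J
In kcal: 90.8339 / 4184 = 0.0217098 kcal

0.0217 kcal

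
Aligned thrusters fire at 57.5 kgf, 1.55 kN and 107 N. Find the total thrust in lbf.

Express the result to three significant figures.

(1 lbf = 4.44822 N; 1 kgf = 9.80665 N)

57.5 kgf × 9.80665 = 563.882 N
1.55 kN × 1000 = 1550 N
107 N (already N)
Total: 563.882 + 1550 + 107 = 2220.88 N
In lbf: 2220.88 / 4.44822 = 499.274 lbf

499 lbf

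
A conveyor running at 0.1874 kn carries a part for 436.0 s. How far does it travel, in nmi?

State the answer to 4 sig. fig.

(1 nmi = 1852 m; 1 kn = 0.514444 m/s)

0.02270 nmi

0.1874 kn × 0.514444 → 0.0964068 m/s
d = v × t = 0.0964068 m/s × 436 s = 42.0334 m
42.0334 m ÷ (1852 m/nmi) = 0.0226962 nmi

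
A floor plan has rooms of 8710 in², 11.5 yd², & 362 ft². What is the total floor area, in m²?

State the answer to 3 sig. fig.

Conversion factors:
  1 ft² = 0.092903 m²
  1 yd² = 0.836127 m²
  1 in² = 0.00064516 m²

48.9 m²

8710 in² × 0.00064516 → 5.61934 m²
11.5 yd² × 0.836127 → 9.61546 m²
362 ft² × 0.092903 → 33.6309 m²
Total: 5.61934 + 9.61546 + 33.6309 = 48.8657 m²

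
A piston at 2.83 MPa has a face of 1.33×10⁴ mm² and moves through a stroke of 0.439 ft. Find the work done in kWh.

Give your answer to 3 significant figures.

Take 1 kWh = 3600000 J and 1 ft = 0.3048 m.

2.83 MPa → 2.83×10⁶ Pa
1.33×10⁴ mm² → 0.0133 m²
F = P × A = 2.83×10⁶ × 0.0133 = 37639 N
0.439 ft → 0.133807 m
W = F × d = 37639 × 0.133807 = 5036.36 J
In kWh: 5036.36 / 3600000 = 0.00139899 kWh

0.00140 kWh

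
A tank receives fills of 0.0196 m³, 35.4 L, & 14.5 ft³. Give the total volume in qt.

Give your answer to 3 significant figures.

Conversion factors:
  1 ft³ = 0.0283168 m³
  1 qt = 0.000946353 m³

492 qt

0.0196 m³ (already m³)
35.4 L × 0.001 → 0.0354 m³
14.5 ft³ × 0.0283168 → 0.410594 m³
Combined: 0.0196 + 0.0354 + 0.410594 = 0.465594 m³
In qt: 0.465594 / 0.000946353 = 491.988 qt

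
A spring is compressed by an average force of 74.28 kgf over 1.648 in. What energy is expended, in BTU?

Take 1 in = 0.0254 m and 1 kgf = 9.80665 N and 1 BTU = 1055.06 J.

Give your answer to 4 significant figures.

74.28 kgf × 9.80665 = 728.438 N
1.648 in × 0.0254 = 0.0418592 m
W = F × d = 728.438 N × 0.0418592 m = 30.4918 J
30.4918 J ÷ (1055.06 J/BTU) = 0.0289005 BTU

0.02890 BTU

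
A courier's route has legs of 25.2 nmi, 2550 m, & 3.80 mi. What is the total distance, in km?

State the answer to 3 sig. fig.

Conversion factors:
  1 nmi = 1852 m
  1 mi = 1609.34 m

55.3 km

25.2 nmi × 1852 → 46670.4 m
2550 m (already m)
3.80 mi × 1609.34 → 6115.49 m
Total: 46670.4 + 2550 + 6115.49 = 55335.9 m
In km: 55335.9 / 1000 = 55.3359 km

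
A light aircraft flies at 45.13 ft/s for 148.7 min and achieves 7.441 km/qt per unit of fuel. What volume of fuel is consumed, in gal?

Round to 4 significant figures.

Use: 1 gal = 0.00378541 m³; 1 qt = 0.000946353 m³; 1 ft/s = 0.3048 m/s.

4.123 gal

45.13 ft/s → 13.7556 m/s
148.7 min → 8922 s
d = v × t = 13.7556 × 8922 = 122727 m
7.441 km/qt → 7.86282×10⁶ m/m³
V = d / (distance per unit fuel) = 122727 / 7.86282×10⁶ = 0.0156085 m³
In gal: 0.0156085 / 0.00378541 = 4.12333 gal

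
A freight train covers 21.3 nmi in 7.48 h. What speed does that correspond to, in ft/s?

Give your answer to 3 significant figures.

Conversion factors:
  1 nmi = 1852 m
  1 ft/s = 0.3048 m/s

4.81 ft/s

21.3 nmi × 1852 → 39447.6 m
7.48 h × 3600 → 26928 s
v = d / t = 39447.6 m / 26928 s = 1.46493 m/s
1.46493 m/s ÷ (0.3048 m/s/ft/s) = 4.8062 ft/s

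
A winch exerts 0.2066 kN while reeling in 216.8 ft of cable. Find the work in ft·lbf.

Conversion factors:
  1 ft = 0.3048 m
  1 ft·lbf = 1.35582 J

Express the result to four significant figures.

1.007×10⁴ ft·lbf

0.2066 kN × 1000 → 206.6 N
216.8 ft × 0.3048 → 66.0806 m
W = F × d = 206.6 N × 66.0806 m = 13652.3 J
13652.3 J ÷ (1.35582 J/ft·lbf) = 10069.4 ft·lbf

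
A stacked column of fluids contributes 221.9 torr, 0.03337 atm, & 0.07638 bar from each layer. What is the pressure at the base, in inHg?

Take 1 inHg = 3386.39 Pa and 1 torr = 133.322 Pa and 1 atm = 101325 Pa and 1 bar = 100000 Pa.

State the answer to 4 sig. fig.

221.9 torr × 133.322 → 29584.2 Pa
0.03337 atm × 101325 → 3381.22 Pa
0.07638 bar × 100000 → 7638 Pa
Sum: 29584.2 + 3381.22 + 7638 = 40603.4 Pa
In inHg: 40603.4 / 3386.39 = 11.9902 inHg

11.99 inHg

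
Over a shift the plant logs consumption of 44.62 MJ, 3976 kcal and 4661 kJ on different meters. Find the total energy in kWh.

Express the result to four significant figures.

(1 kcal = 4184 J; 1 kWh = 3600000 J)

44.62 MJ × 1000000 = 4.462×10⁷ J
3976 kcal × 4184 = 1.66356×10⁷ J
4661 kJ × 1000 = 4.661×10⁶ J
Combined: 4.462×10⁷ + 1.66356×10⁷ + 4.661×10⁶ = 6.59166×10⁷ J
In kWh: 6.59166×10⁷ / 3600000 = 18.3102 kWh

18.31 kWh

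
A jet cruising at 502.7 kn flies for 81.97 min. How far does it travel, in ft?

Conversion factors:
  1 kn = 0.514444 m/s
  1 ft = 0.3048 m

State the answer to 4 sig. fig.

4.173×10⁶ ft

502.7 kn × 0.514444 → 258.611 m/s
81.97 min × 60 → 4918.2 s
d = v × t = 258.611 m/s × 4918.2 s = 1.2719×10⁶ m
1.2719×10⁶ m ÷ (0.3048 m/ft) = 4.1729×10⁶ ft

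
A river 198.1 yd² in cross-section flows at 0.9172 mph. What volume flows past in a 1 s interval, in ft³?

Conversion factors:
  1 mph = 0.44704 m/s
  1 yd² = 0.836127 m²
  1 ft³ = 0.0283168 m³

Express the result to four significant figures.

0.9172 mph × 0.44704 → 0.410025 m/s
198.1 yd² × 0.836127 → 165.637 m²
V = v × A × t = 0.410025 m/s × 165.637 m² × 1 s = 67.9153 m³
67.9153 m³ ÷ (0.0283168 m³/ft³) = 2398.41 ft³

2398 ft³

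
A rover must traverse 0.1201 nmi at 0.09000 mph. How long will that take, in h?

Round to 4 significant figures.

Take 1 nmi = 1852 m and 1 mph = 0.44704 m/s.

0.1201 nmi × 1852 → 222.425 m
0.09000 mph × 0.44704 → 0.0402336 m/s
t = d / v = 222.425 m / 0.0402336 m/s = 5528.34 s
5528.34 s ÷ (3600 s/h) = 1.53565 h

1.536 h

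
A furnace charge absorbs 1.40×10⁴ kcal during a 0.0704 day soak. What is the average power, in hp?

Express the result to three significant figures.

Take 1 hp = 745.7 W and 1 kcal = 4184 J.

12.9 hp

1.40×10⁴ kcal × 4184 → 5.8576×10⁷ J
0.0704 day × 86400 → 6082.56 s
P = E / t = 5.8576×10⁷ J / 6082.56 s = 9630.16 W
9630.16 W ÷ (745.7 W/hp) = 12.9143 hp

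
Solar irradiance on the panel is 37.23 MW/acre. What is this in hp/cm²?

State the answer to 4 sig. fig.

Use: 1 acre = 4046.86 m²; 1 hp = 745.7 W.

0.001234 hp/cm²

37.23 MW/acre × 1000000 W/MW ÷ 4046.86 m²/acre = 9199.73 W/m²
9199.73 W/m² ÷ 745.7 W/hp × 0.0001 m²/cm² = 0.0012337 hp/cm²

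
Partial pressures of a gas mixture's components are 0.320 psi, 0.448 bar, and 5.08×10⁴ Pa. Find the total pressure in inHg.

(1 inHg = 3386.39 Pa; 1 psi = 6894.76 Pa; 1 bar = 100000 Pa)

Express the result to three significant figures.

0.320 psi × 6894.76 = 2206.32 Pa
0.448 bar × 100000 = 44800 Pa
5.08×10⁴ Pa (already Pa)
Total: 2206.32 + 44800 + 50800 = 97806.3 Pa
In inHg: 97806.3 / 3386.39 = 28.8822 inHg

28.9 inHg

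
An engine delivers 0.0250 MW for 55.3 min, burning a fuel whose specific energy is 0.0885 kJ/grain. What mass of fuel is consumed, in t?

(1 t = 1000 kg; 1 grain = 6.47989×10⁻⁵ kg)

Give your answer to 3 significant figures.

0.0250 MW → 25000 W
55.3 min → 3318 s
E = P × t = 25000 × 3318 = 8.295×10⁷ J
0.0885 kJ/grain → 1.36576×10⁶ J/kg
m = E / e_s = 8.295×10⁷ / 1.36576×10⁶ = 60.7354 kg
In t: 60.7354 / 1000 = 0.0607354 t

0.0607 t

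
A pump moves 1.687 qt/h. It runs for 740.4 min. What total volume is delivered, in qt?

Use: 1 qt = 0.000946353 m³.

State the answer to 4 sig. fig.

1.687 qt/h → 4.43472×10⁻⁷ m³/s
740.4 min → 44424 s
V = Q × t = 4.43472×10⁻⁷ × 44424 = 0.0197008 m³
In qt: 0.0197008 / 0.000946353 = 20.8176 qt

20.82 qt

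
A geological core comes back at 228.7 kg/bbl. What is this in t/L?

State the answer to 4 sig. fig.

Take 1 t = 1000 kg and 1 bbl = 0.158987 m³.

0.001438 t/L

228.7 kg/bbl ÷ 0.158987 m³/bbl = 1438.48 kg/m³
1438.48 kg/m³ ÷ 1000 kg/t × 0.001 m³/L = 0.00143848 t/L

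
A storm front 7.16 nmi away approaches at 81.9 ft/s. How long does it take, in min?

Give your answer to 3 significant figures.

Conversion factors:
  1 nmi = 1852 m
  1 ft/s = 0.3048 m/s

7.16 nmi × 1852 → 13260.3 m
81.9 ft/s × 0.3048 → 24.9631 m/s
t = d / v = 13260.3 m / 24.9631 m/s = 531.196 s
531.196 s ÷ (60 s/min) = 8.85327 min

8.85 min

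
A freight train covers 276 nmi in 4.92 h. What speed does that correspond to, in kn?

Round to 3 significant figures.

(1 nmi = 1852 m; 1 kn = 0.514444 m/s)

276 nmi × 1852 → 511152 m
4.92 h × 3600 → 17712 s
v = d / t = 511152 m / 17712 s = 28.8591 m/s
28.8591 m/s ÷ (0.514444 m/s/kn) = 56.0977 kn

56.1 kn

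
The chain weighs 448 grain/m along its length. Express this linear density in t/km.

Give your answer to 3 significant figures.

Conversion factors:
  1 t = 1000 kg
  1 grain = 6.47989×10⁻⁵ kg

0.0290 t/km

448 grain/m × 6.47989×10⁻⁵ kg/grain = 0.0290299 kg/m
0.0290299 kg/m ÷ 1000 kg/t × 1000 m/km = 0.0290299 t/km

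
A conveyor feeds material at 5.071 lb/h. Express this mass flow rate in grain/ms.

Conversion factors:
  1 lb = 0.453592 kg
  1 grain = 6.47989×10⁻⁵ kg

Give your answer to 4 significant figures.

0.009860 grain/ms

5.071 lb/h × 0.453592 kg/lb ÷ 3600 s/h = 6.38935×10⁻⁴ kg/s
6.38935×10⁻⁴ kg/s ÷ 6.47989×10⁻⁵ kg/grain × 0.001 s/ms = 0.00986028 grain/ms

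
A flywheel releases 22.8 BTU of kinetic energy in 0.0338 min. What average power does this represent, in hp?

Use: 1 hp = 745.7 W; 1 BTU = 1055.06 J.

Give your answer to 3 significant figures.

22.8 BTU × 1055.06 = 24055.4 J
0.0338 min × 60 = 2.028 s
P = E / t = 24055.4 J / 2.028 s = 11861.6 W
11861.6 W ÷ (745.7 W/hp) = 15.9067 hp

15.9 hp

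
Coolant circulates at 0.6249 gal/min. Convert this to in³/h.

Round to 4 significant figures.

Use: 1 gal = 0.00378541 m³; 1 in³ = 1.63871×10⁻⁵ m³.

8661 in³/h

0.6249 gal/min × 0.00378541 m³/gal ÷ 60 s/min = 3.9425×10⁻⁵ m³/s
3.9425×10⁻⁵ m³/s ÷ 1.63871×10⁻⁵ m³/in³ × 3600 s/h = 8661.08 in³/h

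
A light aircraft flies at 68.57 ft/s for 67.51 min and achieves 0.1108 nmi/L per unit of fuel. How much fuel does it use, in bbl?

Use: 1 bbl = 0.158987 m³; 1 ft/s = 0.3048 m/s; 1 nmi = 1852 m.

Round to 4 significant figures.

2.595 bbl

68.57 ft/s → 20.9001 m/s
67.51 min → 4050.6 s
d = v × t = 20.9001 × 4050.6 = 84657.9 m
0.1108 nmi/L → 205202 m/m³
V = d / (distance per unit fuel) = 84657.9 / 205202 = 0.412559 m³
In bbl: 0.412559 / 0.158987 = 2.59492 bbl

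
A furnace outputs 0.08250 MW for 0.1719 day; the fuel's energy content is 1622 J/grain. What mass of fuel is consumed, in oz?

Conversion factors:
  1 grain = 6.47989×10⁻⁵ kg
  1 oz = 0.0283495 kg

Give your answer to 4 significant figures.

0.08250 MW → 82500 W
0.1719 day → 14852.2 s
E = P × t = 82500 × 14852.2 = 1.22531×10⁹ J
1622 J/grain → 2.50313×10⁷ J/kg
m = E / e_s = 1.22531×10⁹ / 2.50313×10⁷ = 48.9511 kg
In oz: 48.9511 / 0.0283495 = 1726.7 oz

1727 oz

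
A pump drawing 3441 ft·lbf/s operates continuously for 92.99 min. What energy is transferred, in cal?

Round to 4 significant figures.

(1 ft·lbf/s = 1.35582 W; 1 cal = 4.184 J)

3441 ft·lbf/s × 1.35582 = 4665.38 W
92.99 min × 60 = 5579.4 s
E = P × t = 4665.38 W × 5579.4 s = 2.603×10⁷ J
2.603×10⁷ J ÷ (4.184 J/cal) = 6.22132×10⁶ cal

6.221×10⁶ cal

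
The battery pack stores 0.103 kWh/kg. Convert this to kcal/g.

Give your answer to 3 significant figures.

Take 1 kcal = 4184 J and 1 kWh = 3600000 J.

0.103 kWh/kg × 3600000 J/kWh = 370800 J/kg
370800 J/kg ÷ 4184 J/kcal × 0.001 kg/g = 0.0886233 kcal/g

0.0886 kcal/g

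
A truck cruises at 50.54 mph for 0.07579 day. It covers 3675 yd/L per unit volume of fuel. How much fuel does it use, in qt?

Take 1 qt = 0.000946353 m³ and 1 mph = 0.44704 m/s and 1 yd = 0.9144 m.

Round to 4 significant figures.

50.54 mph → 22.5934 m/s
0.07579 day → 6548.26 s
d = v × t = 22.5934 × 6548.26 = 147947 m
3675 yd/L → 3.36042×10⁶ m/m³
V = d / (distance per unit fuel) = 147947 / 3.36042×10⁶ = 0.0440263 m³
In qt: 0.0440263 / 0.000946353 = 46.5221 qt

46.52 qt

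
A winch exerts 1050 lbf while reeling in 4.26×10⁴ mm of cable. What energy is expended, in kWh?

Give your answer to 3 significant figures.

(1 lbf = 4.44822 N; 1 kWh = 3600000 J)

0.0553 kWh

1050 lbf × 4.44822 → 4670.63 N
4.26×10⁴ mm × 0.001 → 42.6 m
W = F × d = 4670.63 N × 42.6 m = 198969 J
198969 J ÷ (3600000 J/kWh) = 0.0552692 kWh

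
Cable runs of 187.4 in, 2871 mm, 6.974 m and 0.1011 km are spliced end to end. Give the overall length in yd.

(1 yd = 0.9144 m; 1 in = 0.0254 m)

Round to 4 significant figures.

187.4 in × 0.0254 = 4.75996 m
2871 mm × 0.001 = 2.871 m
6.974 m (already m)
0.1011 km × 1000 = 101.1 m
Sum: 4.75996 + 2.871 + 6.974 + 101.1 = 115.705 m
In yd: 115.705 / 0.9144 = 126.537 yd

126.5 yd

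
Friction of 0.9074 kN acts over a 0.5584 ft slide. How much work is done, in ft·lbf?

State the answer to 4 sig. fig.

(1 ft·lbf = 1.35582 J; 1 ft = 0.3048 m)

113.9 ft·lbf

0.9074 kN × 1000 = 907.4 N
0.5584 ft × 0.3048 = 0.1702 m
W = F × d = 907.4 N × 0.1702 m = 154.439 J
154.439 J ÷ (1.35582 J/ft·lbf) = 113.908 ft·lbf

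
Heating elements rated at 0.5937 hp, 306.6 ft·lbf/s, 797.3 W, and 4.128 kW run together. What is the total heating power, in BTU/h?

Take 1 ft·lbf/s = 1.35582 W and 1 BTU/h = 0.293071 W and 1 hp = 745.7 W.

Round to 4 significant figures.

0.5937 hp × 745.7 → 442.722 W
306.6 ft·lbf/s × 1.35582 → 415.694 W
797.3 W (already W)
4.128 kW × 1000 → 4128 W
Combined: 442.722 + 415.694 + 797.3 + 4128 = 5783.72 W
In BTU/h: 5783.72 / 0.293071 = 19734.9 BTU/h

1.973×10⁴ BTU/h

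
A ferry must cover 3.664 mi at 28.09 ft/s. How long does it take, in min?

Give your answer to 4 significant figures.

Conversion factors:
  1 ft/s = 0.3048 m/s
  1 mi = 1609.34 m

11.48 min

3.664 mi × 1609.34 = 5896.62 m
28.09 ft/s × 0.3048 = 8.56183 m/s
t = d / v = 5896.62 m / 8.56183 m/s = 688.71 s
688.71 s ÷ (60 s/min) = 11.4785 min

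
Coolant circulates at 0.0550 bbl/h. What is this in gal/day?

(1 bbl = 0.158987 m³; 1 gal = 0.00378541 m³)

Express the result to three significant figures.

55.4 gal/day

0.0550 bbl/h × 0.158987 m³/bbl ÷ 3600 s/h = 2.42897×10⁻⁶ m³/s
2.42897×10⁻⁶ m³/s ÷ 0.00378541 m³/gal × 86400 s/day = 55.44 gal/day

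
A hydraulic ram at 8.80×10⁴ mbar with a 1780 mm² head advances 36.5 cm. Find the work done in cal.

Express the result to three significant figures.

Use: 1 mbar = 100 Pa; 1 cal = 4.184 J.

8.80×10⁴ mbar → 8.8×10⁶ Pa
1780 mm² → 0.00178 m²
F = P × A = 8.8×10⁶ × 0.00178 = 15664 N
36.5 cm → 0.365 m
W = F × d = 15664 × 0.365 = 5717.36 J
In cal: 5717.36 / 4.184 = 1366.48 cal

1370 cal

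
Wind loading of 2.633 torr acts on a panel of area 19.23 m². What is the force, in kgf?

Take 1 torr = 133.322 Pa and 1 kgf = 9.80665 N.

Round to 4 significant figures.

688.4 kgf

2.633 torr × 133.322 → 351.037 Pa
F = P × A = 351.037 Pa × 19.23 m² = 6750.44 N
6750.44 N ÷ (9.80665 N/kgf) = 688.353 kgf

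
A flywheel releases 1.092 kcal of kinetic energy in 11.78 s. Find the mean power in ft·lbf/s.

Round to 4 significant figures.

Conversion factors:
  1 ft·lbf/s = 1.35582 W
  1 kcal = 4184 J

1.092 kcal × 4184 = 4568.93 J
P = E / t = 4568.93 J / 11.78 s = 387.855 W
387.855 W ÷ (1.35582 W/ft·lbf/s) = 286.067 ft·lbf/s

286.1 ft·lbf/s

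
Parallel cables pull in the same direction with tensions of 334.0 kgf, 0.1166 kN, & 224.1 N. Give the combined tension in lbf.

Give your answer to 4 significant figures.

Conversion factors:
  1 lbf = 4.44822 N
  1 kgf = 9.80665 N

812.9 lbf

334.0 kgf × 9.80665 → 3275.42 N
0.1166 kN × 1000 → 116.6 N
224.1 N (already N)
Total: 3275.42 + 116.6 + 224.1 = 3616.12 N
In lbf: 3616.12 / 4.44822 = 812.936 lbf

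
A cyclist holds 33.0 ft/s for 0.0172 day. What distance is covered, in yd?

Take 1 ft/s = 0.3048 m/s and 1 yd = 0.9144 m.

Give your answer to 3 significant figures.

33.0 ft/s × 0.3048 = 10.0584 m/s
0.0172 day × 86400 = 1486.08 s
d = v × t = 10.0584 m/s × 1486.08 s = 14947.6 m
14947.6 m ÷ (0.9144 m/yd) = 16346.9 yd

1.63×10⁴ yd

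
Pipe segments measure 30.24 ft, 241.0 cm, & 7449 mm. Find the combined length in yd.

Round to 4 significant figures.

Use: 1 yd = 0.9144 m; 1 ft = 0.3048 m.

30.24 ft × 0.3048 → 9.21715 m
241.0 cm × 0.01 → 2.41 m
7449 mm × 0.001 → 7.449 m
Combined: 9.21715 + 2.41 + 7.449 = 19.0761 m
In yd: 19.0761 / 0.9144 = 20.8619 yd

20.86 yd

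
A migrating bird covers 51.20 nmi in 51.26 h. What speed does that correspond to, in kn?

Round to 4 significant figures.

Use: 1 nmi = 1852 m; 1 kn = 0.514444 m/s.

51.20 nmi × 1852 = 94822.4 m
51.26 h × 3600 = 184536 s
v = d / t = 94822.4 m / 184536 s = 0.513842 m/s
0.513842 m/s ÷ (0.514444 m/s/kn) = 0.99883 kn

0.9988 kn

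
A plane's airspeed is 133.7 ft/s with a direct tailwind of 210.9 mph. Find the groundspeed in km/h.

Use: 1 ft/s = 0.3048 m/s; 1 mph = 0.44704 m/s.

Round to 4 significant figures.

133.7 ft/s × 0.3048 = 40.7518 m/s
210.9 mph × 0.44704 = 94.2807 m/s
Combined: 40.7518 + 94.2807 = 135.032 m/s
In km/h: 135.032 / (1/3.6) = 486.115 km/h

486.1 km/h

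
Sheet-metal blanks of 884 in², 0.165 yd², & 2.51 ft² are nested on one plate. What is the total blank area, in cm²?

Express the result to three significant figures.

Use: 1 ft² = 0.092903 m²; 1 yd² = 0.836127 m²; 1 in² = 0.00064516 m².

9410 cm²

884 in² × 0.00064516 = 0.570321 m²
0.165 yd² × 0.836127 = 0.137961 m²
2.51 ft² × 0.092903 = 0.233187 m²
Combined: 0.570321 + 0.137961 + 0.233187 = 0.941469 m²
In cm²: 0.941469 / 0.0001 = 9414.69 cm²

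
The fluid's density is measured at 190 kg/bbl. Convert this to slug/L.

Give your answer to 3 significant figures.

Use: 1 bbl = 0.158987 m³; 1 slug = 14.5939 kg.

190 kg/bbl ÷ 0.158987 m³/bbl = 1195.07 kg/m³
1195.07 kg/m³ ÷ 14.5939 kg/slug × 0.001 m³/L = 0.0818883 slug/L

0.0819 slug/L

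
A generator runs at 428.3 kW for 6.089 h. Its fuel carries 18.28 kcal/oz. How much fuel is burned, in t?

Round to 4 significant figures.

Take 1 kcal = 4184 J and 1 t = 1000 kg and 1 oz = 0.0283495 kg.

428.3 kW → 428300 W
6.089 h → 21920.4 s
E = P × t = 428300 × 21920.4 = 9.38851×10⁹ J
18.28 kcal/oz → 2.69788×10⁶ J/kg
m = E / e_s = 9.38851×10⁹ / 2.69788×10⁶ = 3479.96 kg
In t: 3479.96 / 1000 = 3.47996 t

3.480 t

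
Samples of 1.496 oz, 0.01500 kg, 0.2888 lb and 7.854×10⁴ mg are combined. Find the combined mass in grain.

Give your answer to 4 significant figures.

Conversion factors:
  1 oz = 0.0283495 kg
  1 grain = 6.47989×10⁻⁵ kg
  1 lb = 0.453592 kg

1.496 oz × 0.0283495 = 0.0424109 kg
0.01500 kg (already kg)
0.2888 lb × 0.453592 = 0.130997 kg
7.854×10⁴ mg × 10⁻⁶ = 0.07854 kg
Combined: 0.0424109 + 0.015 + 0.130997 + 0.07854 = 0.266948 kg
In grain: 0.266948 / 6.47989×10⁻⁵ = 4119.64 grain

4120 grain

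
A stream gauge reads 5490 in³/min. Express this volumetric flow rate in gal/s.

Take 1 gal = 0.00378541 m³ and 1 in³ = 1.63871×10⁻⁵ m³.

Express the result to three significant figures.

5490 in³/min × 1.63871×10⁻⁵ m³/in³ ÷ 60 s/min = 0.00149942 m³/s
0.00149942 m³/s ÷ 0.00378541 m³/gal = 0.396105 gal/s

0.396 gal/s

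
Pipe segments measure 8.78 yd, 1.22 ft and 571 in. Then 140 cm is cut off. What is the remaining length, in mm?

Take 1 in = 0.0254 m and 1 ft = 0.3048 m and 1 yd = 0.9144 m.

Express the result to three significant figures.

8.78 yd × 0.9144 = 8.02843 m
1.22 ft × 0.3048 = 0.371856 m
571 in × 0.0254 = 14.5034 m
140 cm × 0.01 = 1.4 m
Sum: 8.02843 + 0.371856 + 14.5034 − 1.4 = 21.5037 m
In mm: 21.5037 / 0.001 = 21503.7 mm

2.15×10⁴ mm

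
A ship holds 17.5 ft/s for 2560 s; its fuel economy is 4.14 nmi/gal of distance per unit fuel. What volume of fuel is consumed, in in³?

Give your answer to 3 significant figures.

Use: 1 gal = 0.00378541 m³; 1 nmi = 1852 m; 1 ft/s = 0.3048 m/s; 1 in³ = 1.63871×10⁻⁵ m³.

411 in³

17.5 ft/s → 5.334 m/s
d = v × t = 5.334 × 2560 = 13655 m
4.14 nmi/gal → 2.02548×10⁶ m/m³
V = d / (distance per unit fuel) = 13655 / 2.02548×10⁶ = 0.00674161 m³
In in³: 0.00674161 / 1.63871×10⁻⁵ = 411.397 in³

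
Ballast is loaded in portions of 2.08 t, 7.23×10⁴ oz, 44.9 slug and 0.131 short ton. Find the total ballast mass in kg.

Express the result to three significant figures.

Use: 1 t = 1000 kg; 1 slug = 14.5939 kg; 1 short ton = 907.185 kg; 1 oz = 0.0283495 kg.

2.08 t × 1000 = 2080 kg
7.23×10⁴ oz × 0.0283495 = 2049.67 kg
44.9 slug × 14.5939 = 655.266 kg
0.131 short ton × 907.185 = 118.841 kg
Combined: 2080 + 2049.67 + 655.266 + 118.841 = 4903.78 kg

4900 kg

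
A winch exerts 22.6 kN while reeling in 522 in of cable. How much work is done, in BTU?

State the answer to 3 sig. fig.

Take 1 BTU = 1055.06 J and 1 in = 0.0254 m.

22.6 kN × 1000 = 22600 N
522 in × 0.0254 = 13.2588 m
W = F × d = 22600 N × 13.2588 m = 299649 J
299649 J ÷ (1055.06 J/BTU) = 284.011 BTU

284 BTU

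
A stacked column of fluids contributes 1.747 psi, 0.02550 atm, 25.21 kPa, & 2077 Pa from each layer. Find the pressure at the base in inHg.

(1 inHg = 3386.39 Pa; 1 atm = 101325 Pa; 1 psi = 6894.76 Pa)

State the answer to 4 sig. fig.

12.38 inHg

1.747 psi × 6894.76 → 12045.1 Pa
0.02550 atm × 101325 → 2583.79 Pa
25.21 kPa × 1000 → 25210 Pa
2077 Pa (already Pa)
Total: 12045.1 + 2583.79 + 25210 + 2077 = 41915.9 Pa
In inHg: 41915.9 / 3386.39 = 12.3778 inHg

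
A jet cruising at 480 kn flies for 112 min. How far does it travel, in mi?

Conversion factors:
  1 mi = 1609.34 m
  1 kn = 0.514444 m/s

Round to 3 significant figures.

1030 mi

480 kn × 0.514444 = 246.933 m/s
112 min × 60 = 6720 s
d = v × t = 246.933 m/s × 6720 s = 1.65939×10⁶ m
1.65939×10⁶ m ÷ (1609.34 m/mi) = 1031.1 mi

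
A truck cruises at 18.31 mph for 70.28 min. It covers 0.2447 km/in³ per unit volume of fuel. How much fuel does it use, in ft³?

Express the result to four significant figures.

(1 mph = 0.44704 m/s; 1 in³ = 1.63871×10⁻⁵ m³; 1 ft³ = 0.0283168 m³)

18.31 mph → 8.1853 m/s
70.28 min → 4216.8 s
d = v × t = 8.1853 × 4216.8 = 34515.8 m
0.2447 km/in³ → 1.49325×10⁷ m/m³
V = d / (distance per unit fuel) = 34515.8 / 1.49325×10⁷ = 0.00231145 m³
In ft³: 0.00231145 / 0.0283168 = 0.0816282 ft³

0.08163 ft³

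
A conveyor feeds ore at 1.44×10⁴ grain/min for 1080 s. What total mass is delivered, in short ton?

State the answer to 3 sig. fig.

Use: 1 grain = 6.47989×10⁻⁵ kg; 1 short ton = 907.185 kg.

0.0185 short ton

1.44×10⁴ grain/min → 0.0155517 kg/s
m = ṁ × t = 0.0155517 × 1080 = 16.7958 kg
In short ton: 16.7958 / 907.185 = 0.0185142 short ton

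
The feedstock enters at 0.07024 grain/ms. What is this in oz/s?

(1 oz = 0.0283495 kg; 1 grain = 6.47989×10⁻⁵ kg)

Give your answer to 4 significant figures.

0.07024 grain/ms × 6.47989×10⁻⁵ kg/grain ÷ 0.001 s/ms = 0.00455147 kg/s
0.00455147 kg/s ÷ 0.0283495 kg/oz = 0.160549 oz/s

0.1605 oz/s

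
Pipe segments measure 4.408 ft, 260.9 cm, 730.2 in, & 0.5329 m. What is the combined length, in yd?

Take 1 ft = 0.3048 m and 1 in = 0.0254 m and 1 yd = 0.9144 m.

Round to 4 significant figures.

25.19 yd

4.408 ft × 0.3048 = 1.34356 m
260.9 cm × 0.01 = 2.609 m
730.2 in × 0.0254 = 18.5471 m
0.5329 m (already m)
Sum: 1.34356 + 2.609 + 18.5471 + 0.5329 = 23.0326 m
In yd: 23.0326 / 0.9144 = 25.1888 yd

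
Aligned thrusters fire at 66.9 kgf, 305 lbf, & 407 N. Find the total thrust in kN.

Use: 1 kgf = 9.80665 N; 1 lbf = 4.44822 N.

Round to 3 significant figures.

66.9 kgf × 9.80665 = 656.065 N
305 lbf × 4.44822 = 1356.71 N
407 N (already N)
Sum: 656.065 + 1356.71 + 407 = 2419.78 N
In kN: 2419.78 / 1000 = 2.41978 kN

2.42 kN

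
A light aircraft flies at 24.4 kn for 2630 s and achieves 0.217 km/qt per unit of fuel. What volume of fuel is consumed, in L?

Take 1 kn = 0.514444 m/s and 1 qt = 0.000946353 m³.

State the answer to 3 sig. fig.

144 L

24.4 kn → 12.5524 m/s
d = v × t = 12.5524 × 2630 = 33012.8 m
0.217 km/qt → 229301 m/m³
V = d / (distance per unit fuel) = 33012.8 / 229301 = 0.143971 m³
In L: 0.143971 / 0.001 = 143.971 L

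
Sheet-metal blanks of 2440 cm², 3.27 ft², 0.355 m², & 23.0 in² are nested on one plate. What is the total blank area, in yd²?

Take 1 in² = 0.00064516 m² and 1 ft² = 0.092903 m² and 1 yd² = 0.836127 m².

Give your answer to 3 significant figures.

2440 cm² × 0.0001 = 0.244 m²
3.27 ft² × 0.092903 = 0.303793 m²
0.355 m² (already m²)
23.0 in² × 0.00064516 = 0.0148387 m²
Sum: 0.244 + 0.303793 + 0.355 + 0.0148387 = 0.917632 m²
In yd²: 0.917632 / 0.836127 = 1.09748 yd²

1.10 yd²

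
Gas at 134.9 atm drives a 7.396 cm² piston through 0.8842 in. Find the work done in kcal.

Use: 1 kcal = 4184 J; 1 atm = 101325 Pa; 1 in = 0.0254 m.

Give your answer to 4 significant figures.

0.05426 kcal

134.9 atm → 1.36687×10⁷ Pa
7.396 cm² → 7.396×10⁻⁴ m²
F = P × A = 1.36687×10⁷ × 7.396×10⁻⁴ = 10109.4 N
0.8842 in → 0.0224587 m
W = F × d = 10109.4 × 0.0224587 = 227.044 J
In kcal: 227.044 / 4184 = 0.0542648 kcal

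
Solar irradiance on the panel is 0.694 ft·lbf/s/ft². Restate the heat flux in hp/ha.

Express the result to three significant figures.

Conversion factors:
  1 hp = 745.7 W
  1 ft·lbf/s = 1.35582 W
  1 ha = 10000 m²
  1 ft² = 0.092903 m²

136 hp/ha

0.694 ft·lbf/s/ft² × 1.35582 W/ft·lbf/s ÷ 0.092903 m²/ft² = 10.1282 W/m²
10.1282 W/m² ÷ 745.7 W/hp × 10000 m²/ha = 135.821 hp/ha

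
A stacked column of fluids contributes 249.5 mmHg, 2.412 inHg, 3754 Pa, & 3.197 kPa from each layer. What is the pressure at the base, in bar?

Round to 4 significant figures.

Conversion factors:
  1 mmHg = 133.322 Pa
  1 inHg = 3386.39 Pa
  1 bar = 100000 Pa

249.5 mmHg × 133.322 = 33263.8 Pa
2.412 inHg × 3386.39 = 8167.97 Pa
3754 Pa (already Pa)
3.197 kPa × 1000 = 3197 Pa
Total: 33263.8 + 8167.97 + 3754 + 3197 = 48382.8 Pa
In bar: 48382.8 / 100000 = 0.483828 bar

0.4838 bar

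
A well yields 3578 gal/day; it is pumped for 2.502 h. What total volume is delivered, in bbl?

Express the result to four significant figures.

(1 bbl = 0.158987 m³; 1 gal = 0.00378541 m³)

3578 gal/day → 1.56762×10⁻⁴ m³/s
2.502 h → 9007.2 s
V = Q × t = 1.56762×10⁻⁴ × 9007.2 = 1.41199 m³
In bbl: 1.41199 / 0.158987 = 8.88117 bbl

8.881 bbl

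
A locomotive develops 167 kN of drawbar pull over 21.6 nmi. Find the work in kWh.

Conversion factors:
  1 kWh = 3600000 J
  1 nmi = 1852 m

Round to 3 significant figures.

1860 kWh

167 kN × 1000 → 167000 N
21.6 nmi × 1852 → 40003.2 m
W = F × d = 167000 N × 40003.2 m = 6.68053×10⁹ J
6.68053×10⁹ J ÷ (3600000 J/kWh) = 1855.7 kWh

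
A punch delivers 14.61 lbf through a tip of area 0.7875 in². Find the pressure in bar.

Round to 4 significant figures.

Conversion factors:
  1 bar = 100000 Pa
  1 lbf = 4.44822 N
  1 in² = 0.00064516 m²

1.279 bar

14.61 lbf × 4.44822 = 64.9885 N
0.7875 in² × 0.00064516 = 5.08063×10⁻⁴ m²
P = F / A = 64.9885 N / 5.08063×10⁻⁴ m² = 127914 Pa
127914 Pa ÷ (100000 Pa/bar) = 1.27914 bar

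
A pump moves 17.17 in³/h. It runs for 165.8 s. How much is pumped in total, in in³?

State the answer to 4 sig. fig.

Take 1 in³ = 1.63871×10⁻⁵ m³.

17.17 in³/h → 7.81574×10⁻⁸ m³/s
V = Q × t = 7.81574×10⁻⁸ × 165.8 = 1.29585×10⁻⁵ m³
In in³: 1.29585×10⁻⁵ / 1.63871×10⁻⁵ = 0.790774 in³

0.7908 in³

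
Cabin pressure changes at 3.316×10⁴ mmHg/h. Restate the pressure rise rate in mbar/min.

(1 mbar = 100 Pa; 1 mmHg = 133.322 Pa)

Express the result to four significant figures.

3.316×10⁴ mmHg/h × 133.322 Pa/mmHg ÷ 3600 s/h = 1228.04 Pa/s
1228.04 Pa/s ÷ 100 Pa/mbar × 60 s/min = 736.824 mbar/min

736.8 mbar/min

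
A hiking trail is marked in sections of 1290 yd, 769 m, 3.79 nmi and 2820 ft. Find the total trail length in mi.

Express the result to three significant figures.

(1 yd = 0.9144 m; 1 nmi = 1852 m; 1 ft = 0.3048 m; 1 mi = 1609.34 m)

1290 yd × 0.9144 = 1179.58 m
769 m (already m)
3.79 nmi × 1852 = 7019.08 m
2820 ft × 0.3048 = 859.536 m
Combined: 1179.58 + 769 + 7019.08 + 859.536 = 9827.2 m
In mi: 9827.2 / 1609.34 = 6.10635 mi

6.11 mi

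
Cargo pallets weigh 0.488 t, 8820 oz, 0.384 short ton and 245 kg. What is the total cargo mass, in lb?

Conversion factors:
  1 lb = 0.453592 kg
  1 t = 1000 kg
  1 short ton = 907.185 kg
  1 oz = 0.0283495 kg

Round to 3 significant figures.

0.488 t × 1000 = 488 kg
8820 oz × 0.0283495 = 250.043 kg
0.384 short ton × 907.185 = 348.359 kg
245 kg (already kg)
Combined: 488 + 250.043 + 348.359 + 245 = 1331.4 kg
In lb: 1331.4 / 0.453592 = 2935.24 lb

2940 lb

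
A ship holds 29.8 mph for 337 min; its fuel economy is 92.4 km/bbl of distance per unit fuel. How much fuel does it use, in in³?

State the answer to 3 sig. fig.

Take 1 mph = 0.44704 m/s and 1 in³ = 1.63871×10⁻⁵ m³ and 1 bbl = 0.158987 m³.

2.83×10⁴ in³

29.8 mph → 13.3218 m/s
337 min → 20220 s
d = v × t = 13.3218 × 20220 = 269367 m
92.4 km/bbl → 581180 m/m³
V = d / (distance per unit fuel) = 269367 / 581180 = 0.463483 m³
In in³: 0.463483 / 1.63871×10⁻⁵ = 28283.4 in³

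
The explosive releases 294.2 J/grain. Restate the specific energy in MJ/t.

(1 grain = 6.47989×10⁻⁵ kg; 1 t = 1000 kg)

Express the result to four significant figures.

294.2 J/grain ÷ 6.47989×10⁻⁵ kg/grain = 4.5402×10⁶ J/kg
4.5402×10⁶ J/kg ÷ 1000000 J/MJ × 1000 kg/t = 4540.2 MJ/t

4540 MJ/t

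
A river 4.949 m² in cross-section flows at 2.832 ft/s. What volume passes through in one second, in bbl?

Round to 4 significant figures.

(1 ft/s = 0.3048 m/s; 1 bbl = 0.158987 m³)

26.87 bbl

2.832 ft/s × 0.3048 = 0.863194 m/s
V = v × A × t = 0.863194 m/s × 4.949 m² × 1 s = 4.27195 m³
4.27195 m³ ÷ (0.158987 m³/bbl) = 26.8698 bbl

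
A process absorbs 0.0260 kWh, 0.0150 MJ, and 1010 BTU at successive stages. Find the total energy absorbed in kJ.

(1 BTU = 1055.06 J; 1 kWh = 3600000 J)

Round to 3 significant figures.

0.0260 kWh × 3600000 → 93600 J
0.0150 MJ × 1000000 → 15000 J
1010 BTU × 1055.06 → 1.06561×10⁶ J
Combined: 93600 + 15000 + 1.06561×10⁶ = 1.17421×10⁶ J
In kJ: 1.17421×10⁶ / 1000 = 1174.21 kJ

1170 kJ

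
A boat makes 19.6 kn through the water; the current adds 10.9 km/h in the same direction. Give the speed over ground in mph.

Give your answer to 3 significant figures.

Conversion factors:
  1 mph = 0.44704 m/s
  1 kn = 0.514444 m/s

19.6 kn × 0.514444 = 10.0831 m/s
10.9 km/h × (1/3.6) = 3.02778 m/s
Combined: 10.0831 + 3.02778 = 13.1109 m/s
In mph: 13.1109 / 0.44704 = 29.3282 mph

29.3 mph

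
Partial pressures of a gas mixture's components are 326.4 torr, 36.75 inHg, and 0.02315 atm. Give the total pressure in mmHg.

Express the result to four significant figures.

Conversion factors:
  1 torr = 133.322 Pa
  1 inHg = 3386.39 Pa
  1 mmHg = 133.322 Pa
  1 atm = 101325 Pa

1277 mmHg

326.4 torr × 133.322 = 43516.3 Pa
36.75 inHg × 3386.39 = 124450 Pa
0.02315 atm × 101325 = 2345.67 Pa
Sum: 43516.3 + 124450 + 2345.67 = 170312 Pa
In mmHg: 170312 / 133.322 = 1277.45 mmHg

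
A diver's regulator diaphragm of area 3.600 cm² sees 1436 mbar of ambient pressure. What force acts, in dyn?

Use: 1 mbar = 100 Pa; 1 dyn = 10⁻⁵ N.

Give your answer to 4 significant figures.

5.170×10⁶ dyn

1436 mbar × 100 = 143600 Pa
3.600 cm² × 0.0001 = 3.6×10⁻⁴ m²
F = P × A = 143600 Pa × 3.6×10⁻⁴ m² = 51.696 N
51.696 N ÷ (10⁻⁵ N/dyn) = 5.1696×10⁶ dyn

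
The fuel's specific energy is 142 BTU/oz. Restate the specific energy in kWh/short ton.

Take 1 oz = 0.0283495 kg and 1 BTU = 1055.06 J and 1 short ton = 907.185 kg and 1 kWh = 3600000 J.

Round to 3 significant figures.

1330 kWh/short ton

142 BTU/oz × 1055.06 J/BTU ÷ 0.0283495 kg/oz = 5.2847×10⁶ J/kg
5.2847×10⁶ J/kg ÷ 3600000 J/kWh × 907.185 kg/short ton = 1331.72 kWh/short ton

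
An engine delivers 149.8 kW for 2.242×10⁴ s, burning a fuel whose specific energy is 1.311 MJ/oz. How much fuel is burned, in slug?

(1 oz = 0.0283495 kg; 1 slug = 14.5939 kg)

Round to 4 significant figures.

149.8 kW → 149800 W
E = P × t = 149800 × 22420 = 3.35852×10⁹ J
1.311 MJ/oz → 4.62442×10⁷ J/kg
m = E / e_s = 3.35852×10⁹ / 4.62442×10⁷ = 72.6258 kg
In slug: 72.6258 / 14.5939 = 4.97645 slug

4.976 slug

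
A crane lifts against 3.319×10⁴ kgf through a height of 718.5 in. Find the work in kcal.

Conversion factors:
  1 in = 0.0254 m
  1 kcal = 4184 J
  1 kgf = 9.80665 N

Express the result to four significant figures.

3.319×10⁴ kgf × 9.80665 = 325483 N
718.5 in × 0.0254 = 18.2499 m
W = F × d = 325483 N × 18.2499 m = 5.94003×10⁶ J
5.94003×10⁶ J ÷ (4184 J/kcal) = 1419.7 kcal

1420 kcal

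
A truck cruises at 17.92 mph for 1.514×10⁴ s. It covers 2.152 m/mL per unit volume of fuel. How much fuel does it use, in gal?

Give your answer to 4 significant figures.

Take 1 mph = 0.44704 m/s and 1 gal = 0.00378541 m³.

14.89 gal

17.92 mph → 8.01096 m/s
d = v × t = 8.01096 × 15140 = 121286 m
2.152 m/mL → 2.152×10⁶ m/m³
V = d / (distance per unit fuel) = 121286 / 2.152×10⁶ = 0.0563597 m³
In gal: 0.0563597 / 0.00378541 = 14.8887 gal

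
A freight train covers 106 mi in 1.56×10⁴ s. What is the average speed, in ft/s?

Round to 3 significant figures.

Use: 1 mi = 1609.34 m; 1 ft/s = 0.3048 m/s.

106 mi × 1609.34 = 170590 m
v = d / t = 170590 m / 15600 s = 10.9353 m/s
10.9353 m/s ÷ (0.3048 m/s/ft/s) = 35.877 ft/s

35.9 ft/s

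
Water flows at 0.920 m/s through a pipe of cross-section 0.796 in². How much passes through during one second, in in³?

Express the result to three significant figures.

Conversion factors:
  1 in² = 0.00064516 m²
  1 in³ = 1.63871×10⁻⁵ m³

28.8 in³

0.796 in² × 0.00064516 = 5.13547×10⁻⁴ m²
V = v × A × t = 0.92 m/s × 5.13547×10⁻⁴ m² × 1 s = 4.72463×10⁻⁴ m³
4.72463×10⁻⁴ m³ ÷ (1.63871×10⁻⁵ m³/in³) = 28.8314 in³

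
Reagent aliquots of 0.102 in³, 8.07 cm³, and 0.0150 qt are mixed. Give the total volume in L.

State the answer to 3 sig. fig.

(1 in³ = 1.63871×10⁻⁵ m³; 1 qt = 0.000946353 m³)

0.102 in³ × 1.63871×10⁻⁵ → 1.67148×10⁻⁶ m³
8.07 cm³ × 10⁻⁶ → 8.07×10⁻⁶ m³
0.0150 qt × 0.000946353 → 1.41953×10⁻⁵ m³
Sum: 1.67148×10⁻⁶ + 8.07×10⁻⁶ + 1.41953×10⁻⁵ = 2.39368×10⁻⁵ m³
In L: 2.39368×10⁻⁵ / 0.001 = 0.0239368 L

0.0239 L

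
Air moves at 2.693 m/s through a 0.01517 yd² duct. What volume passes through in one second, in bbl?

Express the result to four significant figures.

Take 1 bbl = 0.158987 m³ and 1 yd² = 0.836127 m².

0.01517 yd² × 0.836127 = 0.012684 m²
V = v × A × t = 2.693 m/s × 0.012684 m² × 1 s = 0.034158 m³
0.034158 m³ ÷ (0.158987 m³/bbl) = 0.214848 bbl

0.2148 bbl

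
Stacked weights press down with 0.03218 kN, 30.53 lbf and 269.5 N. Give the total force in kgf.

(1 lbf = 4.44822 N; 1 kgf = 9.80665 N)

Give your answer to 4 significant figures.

0.03218 kN × 1000 = 32.18 N
30.53 lbf × 4.44822 = 135.804 N
269.5 N (already N)
Total: 32.18 + 135.804 + 269.5 = 437.484 N
In kgf: 437.484 / 9.80665 = 44.611 kgf

44.61 kgf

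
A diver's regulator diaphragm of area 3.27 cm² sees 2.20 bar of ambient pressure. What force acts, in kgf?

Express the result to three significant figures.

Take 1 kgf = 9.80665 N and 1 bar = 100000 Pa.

7.34 kgf

2.20 bar × 100000 = 220000 Pa
3.27 cm² × 0.0001 = 3.27×10⁻⁴ m²
F = P × A = 220000 Pa × 3.27×10⁻⁴ m² = 71.94 N
71.94 N ÷ (9.80665 N/kgf) = 7.33584 kgf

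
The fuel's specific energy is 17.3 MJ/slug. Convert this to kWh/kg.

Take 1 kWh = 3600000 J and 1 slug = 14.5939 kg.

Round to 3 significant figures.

0.329 kWh/kg

17.3 MJ/slug × 1000000 J/MJ ÷ 14.5939 kg/slug = 1.18543×10⁶ J/kg
1.18543×10⁶ J/kg ÷ 3600000 J/kWh = 0.329286 kWh/kg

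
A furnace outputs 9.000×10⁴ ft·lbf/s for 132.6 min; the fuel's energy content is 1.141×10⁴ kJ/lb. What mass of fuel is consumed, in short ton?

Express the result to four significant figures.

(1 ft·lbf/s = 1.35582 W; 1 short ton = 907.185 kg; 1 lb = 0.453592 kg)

0.04254 short ton

9.000×10⁴ ft·lbf/s → 122024 W
132.6 min → 7956 s
E = P × t = 122024 × 7956 = 9.70823×10⁸ J
1.141×10⁴ kJ/lb → 2.51548×10⁷ J/kg
m = E / e_s = 9.70823×10⁸ / 2.51548×10⁷ = 38.5939 kg
In short ton: 38.5939 / 907.185 = 0.0425425 short ton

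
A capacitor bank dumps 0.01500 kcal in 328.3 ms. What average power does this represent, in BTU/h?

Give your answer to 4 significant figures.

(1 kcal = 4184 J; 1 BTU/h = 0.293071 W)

0.01500 kcal × 4184 = 62.76 J
328.3 ms × 0.001 = 0.3283 s
P = E / t = 62.76 J / 0.3283 s = 191.167 W
191.167 W ÷ (0.293071 W/BTU/h) = 652.289 BTU/h

652.3 BTU/h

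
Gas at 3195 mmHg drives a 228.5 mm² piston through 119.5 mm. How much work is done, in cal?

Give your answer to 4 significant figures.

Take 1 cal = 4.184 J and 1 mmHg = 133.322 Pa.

3195 mmHg → 425964 Pa
228.5 mm² → 2.285×10⁻⁴ m²
F = P × A = 425964 × 2.285×10⁻⁴ = 97.3328 N
119.5 mm → 0.1195 m
W = F × d = 97.3328 × 0.1195 = 11.6313 J
In cal: 11.6313 / 4.184 = 2.77995 cal

2.780 cal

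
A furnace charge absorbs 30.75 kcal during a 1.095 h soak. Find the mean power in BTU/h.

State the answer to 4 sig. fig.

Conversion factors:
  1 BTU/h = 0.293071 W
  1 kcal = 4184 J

111.4 BTU/h

30.75 kcal × 4184 → 128658 J
1.095 h × 3600 → 3942 s
P = E / t = 128658 J / 3942 s = 32.6377 W
32.6377 W ÷ (0.293071 W/BTU/h) = 111.364 BTU/h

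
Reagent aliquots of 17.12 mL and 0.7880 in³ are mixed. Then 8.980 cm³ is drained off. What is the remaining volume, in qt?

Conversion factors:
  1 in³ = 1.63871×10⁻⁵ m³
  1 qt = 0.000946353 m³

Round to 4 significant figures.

0.02225 qt

17.12 mL × 10⁻⁶ = 1.712×10⁻⁵ m³
0.7880 in³ × 1.63871×10⁻⁵ = 1.2913×10⁻⁵ m³
8.980 cm³ × 10⁻⁶ = 8.98×10⁻⁶ m³
Sum: 1.712×10⁻⁵ + 1.2913×10⁻⁵ − 8.98×10⁻⁶ = 2.1053×10⁻⁵ m³
In qt: 2.1053×10⁻⁵ / 0.000946353 = 0.0222465 qt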